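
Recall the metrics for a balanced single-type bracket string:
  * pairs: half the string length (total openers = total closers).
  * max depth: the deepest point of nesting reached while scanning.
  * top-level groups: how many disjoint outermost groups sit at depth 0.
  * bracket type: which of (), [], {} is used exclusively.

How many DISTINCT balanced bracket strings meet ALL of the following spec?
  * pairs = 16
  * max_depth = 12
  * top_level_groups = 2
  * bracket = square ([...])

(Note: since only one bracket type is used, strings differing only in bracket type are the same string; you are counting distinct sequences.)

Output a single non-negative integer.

Answer: 5044

Derivation:
Spec: pairs=16 depth=12 groups=2
Count(depth <= 12) = 9694147
Count(depth <= 11) = 9689103
Count(depth == 12) = 9694147 - 9689103 = 5044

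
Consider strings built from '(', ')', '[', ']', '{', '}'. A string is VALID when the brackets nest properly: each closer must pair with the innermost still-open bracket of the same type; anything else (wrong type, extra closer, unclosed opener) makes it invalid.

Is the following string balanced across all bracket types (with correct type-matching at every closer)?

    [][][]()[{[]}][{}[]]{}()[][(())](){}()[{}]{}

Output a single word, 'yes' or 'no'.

Answer: yes

Derivation:
pos 0: push '['; stack = [
pos 1: ']' matches '['; pop; stack = (empty)
pos 2: push '['; stack = [
pos 3: ']' matches '['; pop; stack = (empty)
pos 4: push '['; stack = [
pos 5: ']' matches '['; pop; stack = (empty)
pos 6: push '('; stack = (
pos 7: ')' matches '('; pop; stack = (empty)
pos 8: push '['; stack = [
pos 9: push '{'; stack = [{
pos 10: push '['; stack = [{[
pos 11: ']' matches '['; pop; stack = [{
pos 12: '}' matches '{'; pop; stack = [
pos 13: ']' matches '['; pop; stack = (empty)
pos 14: push '['; stack = [
pos 15: push '{'; stack = [{
pos 16: '}' matches '{'; pop; stack = [
pos 17: push '['; stack = [[
pos 18: ']' matches '['; pop; stack = [
pos 19: ']' matches '['; pop; stack = (empty)
pos 20: push '{'; stack = {
pos 21: '}' matches '{'; pop; stack = (empty)
pos 22: push '('; stack = (
pos 23: ')' matches '('; pop; stack = (empty)
pos 24: push '['; stack = [
pos 25: ']' matches '['; pop; stack = (empty)
pos 26: push '['; stack = [
pos 27: push '('; stack = [(
pos 28: push '('; stack = [((
pos 29: ')' matches '('; pop; stack = [(
pos 30: ')' matches '('; pop; stack = [
pos 31: ']' matches '['; pop; stack = (empty)
pos 32: push '('; stack = (
pos 33: ')' matches '('; pop; stack = (empty)
pos 34: push '{'; stack = {
pos 35: '}' matches '{'; pop; stack = (empty)
pos 36: push '('; stack = (
pos 37: ')' matches '('; pop; stack = (empty)
pos 38: push '['; stack = [
pos 39: push '{'; stack = [{
pos 40: '}' matches '{'; pop; stack = [
pos 41: ']' matches '['; pop; stack = (empty)
pos 42: push '{'; stack = {
pos 43: '}' matches '{'; pop; stack = (empty)
end: stack empty → VALID
Verdict: properly nested → yes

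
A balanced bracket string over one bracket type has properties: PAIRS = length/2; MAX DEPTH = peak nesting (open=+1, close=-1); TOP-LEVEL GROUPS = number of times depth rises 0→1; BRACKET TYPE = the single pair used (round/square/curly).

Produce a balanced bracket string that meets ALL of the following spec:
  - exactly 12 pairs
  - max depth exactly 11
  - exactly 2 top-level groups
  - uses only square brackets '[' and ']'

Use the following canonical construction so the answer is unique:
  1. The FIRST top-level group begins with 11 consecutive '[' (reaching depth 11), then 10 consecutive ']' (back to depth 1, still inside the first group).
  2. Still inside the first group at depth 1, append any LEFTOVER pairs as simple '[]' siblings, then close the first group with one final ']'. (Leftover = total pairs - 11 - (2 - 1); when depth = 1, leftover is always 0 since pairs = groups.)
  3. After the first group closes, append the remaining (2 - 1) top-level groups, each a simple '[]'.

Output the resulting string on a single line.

Answer: [[[[[[[[[[[]]]]]]]]]]][]

Derivation:
Spec: pairs=12 depth=11 groups=2
Leftover pairs = 12 - 11 - (2-1) = 0
First group: deep chain of depth 11 + 0 sibling pairs
Remaining 1 groups: simple '[]' each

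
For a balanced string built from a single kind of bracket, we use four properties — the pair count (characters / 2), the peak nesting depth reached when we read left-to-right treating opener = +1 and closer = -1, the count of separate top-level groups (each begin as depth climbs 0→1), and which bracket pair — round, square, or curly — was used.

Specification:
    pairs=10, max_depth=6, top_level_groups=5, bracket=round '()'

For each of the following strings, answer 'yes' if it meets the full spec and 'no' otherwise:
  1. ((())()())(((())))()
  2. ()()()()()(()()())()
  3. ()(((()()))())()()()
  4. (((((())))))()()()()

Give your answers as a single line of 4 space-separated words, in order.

String 1 '((())()())(((())))()': depth seq [1 2 3 2 1 2 1 2 1 0 1 2 3 4 3 2 1 0 1 0]
  -> pairs=10 depth=4 groups=3 -> no
String 2 '()()()()()(()()())()': depth seq [1 0 1 0 1 0 1 0 1 0 1 2 1 2 1 2 1 0 1 0]
  -> pairs=10 depth=2 groups=7 -> no
String 3 '()(((()()))())()()()': depth seq [1 0 1 2 3 4 3 4 3 2 1 2 1 0 1 0 1 0 1 0]
  -> pairs=10 depth=4 groups=5 -> no
String 4 '(((((())))))()()()()': depth seq [1 2 3 4 5 6 5 4 3 2 1 0 1 0 1 0 1 0 1 0]
  -> pairs=10 depth=6 groups=5 -> yes

Answer: no no no yes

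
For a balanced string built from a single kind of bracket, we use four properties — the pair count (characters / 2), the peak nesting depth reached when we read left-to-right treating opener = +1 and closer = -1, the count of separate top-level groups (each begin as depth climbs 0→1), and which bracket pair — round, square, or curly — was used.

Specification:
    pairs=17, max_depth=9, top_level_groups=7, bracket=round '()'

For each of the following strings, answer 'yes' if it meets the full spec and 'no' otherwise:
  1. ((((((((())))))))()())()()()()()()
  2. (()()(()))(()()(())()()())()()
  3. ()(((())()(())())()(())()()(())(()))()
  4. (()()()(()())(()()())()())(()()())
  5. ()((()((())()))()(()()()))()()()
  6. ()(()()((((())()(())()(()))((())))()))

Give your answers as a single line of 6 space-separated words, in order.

String 1 '((((((((())))))))()())()()()()()()': depth seq [1 2 3 4 5 6 7 8 9 8 7 6 5 4 3 2 1 2 1 2 1 0 1 0 1 0 1 0 1 0 1 0 1 0]
  -> pairs=17 depth=9 groups=7 -> yes
String 2 '(()()(()))(()()(())()()())()()': depth seq [1 2 1 2 1 2 3 2 1 0 1 2 1 2 1 2 3 2 1 2 1 2 1 2 1 0 1 0 1 0]
  -> pairs=15 depth=3 groups=4 -> no
String 3 '()(((())()(())())()(())()()(())(()))()': depth seq [1 0 1 2 3 4 3 2 3 2 3 4 3 2 3 2 1 2 1 2 3 2 1 2 1 2 1 2 3 2 1 2 3 2 1 0 1 0]
  -> pairs=19 depth=4 groups=3 -> no
String 4 '(()()()(()())(()()())()())(()()())': depth seq [1 2 1 2 1 2 1 2 3 2 3 2 1 2 3 2 3 2 3 2 1 2 1 2 1 0 1 2 1 2 1 2 1 0]
  -> pairs=17 depth=3 groups=2 -> no
String 5 '()((()((())()))()(()()()))()()()': depth seq [1 0 1 2 3 2 3 4 5 4 3 4 3 2 1 2 1 2 3 2 3 2 3 2 1 0 1 0 1 0 1 0]
  -> pairs=16 depth=5 groups=5 -> no
String 6 '()(()()((((())()(())()(()))((())))()))': depth seq [1 0 1 2 1 2 1 2 3 4 5 6 5 4 5 4 5 6 5 4 5 4 5 6 5 4 3 4 5 6 5 4 3 2 3 2 1 0]
  -> pairs=19 depth=6 groups=2 -> no

Answer: yes no no no no no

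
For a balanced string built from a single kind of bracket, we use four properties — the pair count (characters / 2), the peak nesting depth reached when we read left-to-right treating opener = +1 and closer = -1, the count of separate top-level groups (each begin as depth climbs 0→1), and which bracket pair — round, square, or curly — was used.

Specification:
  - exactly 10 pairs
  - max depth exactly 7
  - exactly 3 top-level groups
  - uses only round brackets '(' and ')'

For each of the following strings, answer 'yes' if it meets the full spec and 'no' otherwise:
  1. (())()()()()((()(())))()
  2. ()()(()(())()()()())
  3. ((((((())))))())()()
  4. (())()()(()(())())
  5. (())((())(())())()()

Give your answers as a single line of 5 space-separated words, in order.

String 1 '(())()()()()((()(())))()': depth seq [1 2 1 0 1 0 1 0 1 0 1 0 1 2 3 2 3 4 3 2 1 0 1 0]
  -> pairs=12 depth=4 groups=7 -> no
String 2 '()()(()(())()()()())': depth seq [1 0 1 0 1 2 1 2 3 2 1 2 1 2 1 2 1 2 1 0]
  -> pairs=10 depth=3 groups=3 -> no
String 3 '((((((())))))())()()': depth seq [1 2 3 4 5 6 7 6 5 4 3 2 1 2 1 0 1 0 1 0]
  -> pairs=10 depth=7 groups=3 -> yes
String 4 '(())()()(()(())())': depth seq [1 2 1 0 1 0 1 0 1 2 1 2 3 2 1 2 1 0]
  -> pairs=9 depth=3 groups=4 -> no
String 5 '(())((())(())())()()': depth seq [1 2 1 0 1 2 3 2 1 2 3 2 1 2 1 0 1 0 1 0]
  -> pairs=10 depth=3 groups=4 -> no

Answer: no no yes no no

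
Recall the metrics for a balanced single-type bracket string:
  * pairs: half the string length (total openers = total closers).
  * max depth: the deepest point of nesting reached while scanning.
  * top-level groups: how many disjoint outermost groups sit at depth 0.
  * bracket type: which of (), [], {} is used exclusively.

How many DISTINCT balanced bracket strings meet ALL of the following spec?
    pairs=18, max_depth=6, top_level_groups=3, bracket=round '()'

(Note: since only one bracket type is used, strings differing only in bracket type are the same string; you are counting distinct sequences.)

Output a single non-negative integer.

Answer: 25430023

Derivation:
Spec: pairs=18 depth=6 groups=3
Count(depth <= 6) = 63162354
Count(depth <= 5) = 37732331
Count(depth == 6) = 63162354 - 37732331 = 25430023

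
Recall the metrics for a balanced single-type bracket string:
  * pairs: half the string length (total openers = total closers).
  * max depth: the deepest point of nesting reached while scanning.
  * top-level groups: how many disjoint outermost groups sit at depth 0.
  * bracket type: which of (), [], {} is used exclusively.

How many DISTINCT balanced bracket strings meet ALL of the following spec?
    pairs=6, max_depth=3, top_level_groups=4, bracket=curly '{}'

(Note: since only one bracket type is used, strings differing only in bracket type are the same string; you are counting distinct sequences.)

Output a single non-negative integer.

Answer: 4

Derivation:
Spec: pairs=6 depth=3 groups=4
Count(depth <= 3) = 14
Count(depth <= 2) = 10
Count(depth == 3) = 14 - 10 = 4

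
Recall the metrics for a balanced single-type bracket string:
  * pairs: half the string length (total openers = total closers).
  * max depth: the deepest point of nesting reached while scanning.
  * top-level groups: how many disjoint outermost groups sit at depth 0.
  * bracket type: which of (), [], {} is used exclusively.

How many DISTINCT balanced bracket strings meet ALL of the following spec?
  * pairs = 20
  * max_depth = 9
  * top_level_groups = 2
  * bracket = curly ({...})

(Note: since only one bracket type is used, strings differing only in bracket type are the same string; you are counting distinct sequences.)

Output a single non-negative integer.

Answer: 161295241

Derivation:
Spec: pairs=20 depth=9 groups=2
Count(depth <= 9) = 1652297087
Count(depth <= 8) = 1491001846
Count(depth == 9) = 1652297087 - 1491001846 = 161295241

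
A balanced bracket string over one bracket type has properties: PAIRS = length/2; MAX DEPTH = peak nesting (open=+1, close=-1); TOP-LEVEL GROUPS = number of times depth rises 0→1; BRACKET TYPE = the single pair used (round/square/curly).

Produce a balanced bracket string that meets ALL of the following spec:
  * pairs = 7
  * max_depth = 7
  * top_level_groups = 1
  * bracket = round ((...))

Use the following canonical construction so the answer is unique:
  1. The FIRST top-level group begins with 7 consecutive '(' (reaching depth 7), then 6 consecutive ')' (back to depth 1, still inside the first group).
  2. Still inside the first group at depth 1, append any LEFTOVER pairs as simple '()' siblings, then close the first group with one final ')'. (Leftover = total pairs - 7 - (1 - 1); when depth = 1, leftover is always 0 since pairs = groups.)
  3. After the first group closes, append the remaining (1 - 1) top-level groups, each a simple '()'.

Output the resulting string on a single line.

Spec: pairs=7 depth=7 groups=1
Leftover pairs = 7 - 7 - (1-1) = 0
First group: deep chain of depth 7 + 0 sibling pairs
Remaining 0 groups: simple '()' each

Answer: ((((((()))))))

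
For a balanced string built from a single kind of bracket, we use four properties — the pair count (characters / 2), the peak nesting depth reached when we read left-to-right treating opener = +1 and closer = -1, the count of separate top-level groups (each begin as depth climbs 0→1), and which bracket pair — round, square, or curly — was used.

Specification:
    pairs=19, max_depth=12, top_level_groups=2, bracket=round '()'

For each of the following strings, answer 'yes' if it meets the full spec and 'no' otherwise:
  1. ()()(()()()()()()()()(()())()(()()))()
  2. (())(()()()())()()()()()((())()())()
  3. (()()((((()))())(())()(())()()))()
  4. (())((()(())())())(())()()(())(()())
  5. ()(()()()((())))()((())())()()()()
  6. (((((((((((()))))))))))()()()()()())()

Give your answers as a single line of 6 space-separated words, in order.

String 1 '()()(()()()()()()()()(()())()(()()))()': depth seq [1 0 1 0 1 2 1 2 1 2 1 2 1 2 1 2 1 2 1 2 1 2 3 2 3 2 1 2 1 2 3 2 3 2 1 0 1 0]
  -> pairs=19 depth=3 groups=4 -> no
String 2 '(())(()()()())()()()()()((())()())()': depth seq [1 2 1 0 1 2 1 2 1 2 1 2 1 0 1 0 1 0 1 0 1 0 1 0 1 2 3 2 1 2 1 2 1 0 1 0]
  -> pairs=18 depth=3 groups=9 -> no
String 3 '(()()((((()))())(())()(())()()))()': depth seq [1 2 1 2 1 2 3 4 5 6 5 4 3 4 3 2 3 4 3 2 3 2 3 4 3 2 3 2 3 2 1 0 1 0]
  -> pairs=17 depth=6 groups=2 -> no
String 4 '(())((()(())())())(())()()(())(()())': depth seq [1 2 1 0 1 2 3 2 3 4 3 2 3 2 1 2 1 0 1 2 1 0 1 0 1 0 1 2 1 0 1 2 1 2 1 0]
  -> pairs=18 depth=4 groups=7 -> no
String 5 '()(()()()((())))()((())())()()()()': depth seq [1 0 1 2 1 2 1 2 1 2 3 4 3 2 1 0 1 0 1 2 3 2 1 2 1 0 1 0 1 0 1 0 1 0]
  -> pairs=17 depth=4 groups=8 -> no
String 6 '(((((((((((()))))))))))()()()()()())()': depth seq [1 2 3 4 5 6 7 8 9 10 11 12 11 10 9 8 7 6 5 4 3 2 1 2 1 2 1 2 1 2 1 2 1 2 1 0 1 0]
  -> pairs=19 depth=12 groups=2 -> yes

Answer: no no no no no yes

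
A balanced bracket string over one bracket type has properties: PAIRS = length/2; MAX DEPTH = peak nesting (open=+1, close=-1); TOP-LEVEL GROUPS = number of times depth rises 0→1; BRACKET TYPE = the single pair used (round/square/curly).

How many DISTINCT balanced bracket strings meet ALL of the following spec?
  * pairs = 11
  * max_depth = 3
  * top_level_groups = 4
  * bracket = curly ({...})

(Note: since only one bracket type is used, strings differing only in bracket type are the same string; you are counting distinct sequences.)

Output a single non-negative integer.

Answer: 2408

Derivation:
Spec: pairs=11 depth=3 groups=4
Count(depth <= 3) = 2528
Count(depth <= 2) = 120
Count(depth == 3) = 2528 - 120 = 2408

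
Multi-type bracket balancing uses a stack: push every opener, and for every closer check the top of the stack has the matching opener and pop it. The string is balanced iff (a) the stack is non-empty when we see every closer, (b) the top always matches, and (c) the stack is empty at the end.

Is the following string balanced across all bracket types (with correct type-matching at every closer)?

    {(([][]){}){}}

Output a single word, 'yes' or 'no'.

pos 0: push '{'; stack = {
pos 1: push '('; stack = {(
pos 2: push '('; stack = {((
pos 3: push '['; stack = {(([
pos 4: ']' matches '['; pop; stack = {((
pos 5: push '['; stack = {(([
pos 6: ']' matches '['; pop; stack = {((
pos 7: ')' matches '('; pop; stack = {(
pos 8: push '{'; stack = {({
pos 9: '}' matches '{'; pop; stack = {(
pos 10: ')' matches '('; pop; stack = {
pos 11: push '{'; stack = {{
pos 12: '}' matches '{'; pop; stack = {
pos 13: '}' matches '{'; pop; stack = (empty)
end: stack empty → VALID
Verdict: properly nested → yes

Answer: yes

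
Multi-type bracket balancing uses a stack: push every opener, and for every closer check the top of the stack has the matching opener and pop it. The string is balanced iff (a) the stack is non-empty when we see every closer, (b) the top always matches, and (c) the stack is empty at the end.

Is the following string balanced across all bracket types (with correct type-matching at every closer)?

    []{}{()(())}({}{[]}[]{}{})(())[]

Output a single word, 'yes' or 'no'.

pos 0: push '['; stack = [
pos 1: ']' matches '['; pop; stack = (empty)
pos 2: push '{'; stack = {
pos 3: '}' matches '{'; pop; stack = (empty)
pos 4: push '{'; stack = {
pos 5: push '('; stack = {(
pos 6: ')' matches '('; pop; stack = {
pos 7: push '('; stack = {(
pos 8: push '('; stack = {((
pos 9: ')' matches '('; pop; stack = {(
pos 10: ')' matches '('; pop; stack = {
pos 11: '}' matches '{'; pop; stack = (empty)
pos 12: push '('; stack = (
pos 13: push '{'; stack = ({
pos 14: '}' matches '{'; pop; stack = (
pos 15: push '{'; stack = ({
pos 16: push '['; stack = ({[
pos 17: ']' matches '['; pop; stack = ({
pos 18: '}' matches '{'; pop; stack = (
pos 19: push '['; stack = ([
pos 20: ']' matches '['; pop; stack = (
pos 21: push '{'; stack = ({
pos 22: '}' matches '{'; pop; stack = (
pos 23: push '{'; stack = ({
pos 24: '}' matches '{'; pop; stack = (
pos 25: ')' matches '('; pop; stack = (empty)
pos 26: push '('; stack = (
pos 27: push '('; stack = ((
pos 28: ')' matches '('; pop; stack = (
pos 29: ')' matches '('; pop; stack = (empty)
pos 30: push '['; stack = [
pos 31: ']' matches '['; pop; stack = (empty)
end: stack empty → VALID
Verdict: properly nested → yes

Answer: yes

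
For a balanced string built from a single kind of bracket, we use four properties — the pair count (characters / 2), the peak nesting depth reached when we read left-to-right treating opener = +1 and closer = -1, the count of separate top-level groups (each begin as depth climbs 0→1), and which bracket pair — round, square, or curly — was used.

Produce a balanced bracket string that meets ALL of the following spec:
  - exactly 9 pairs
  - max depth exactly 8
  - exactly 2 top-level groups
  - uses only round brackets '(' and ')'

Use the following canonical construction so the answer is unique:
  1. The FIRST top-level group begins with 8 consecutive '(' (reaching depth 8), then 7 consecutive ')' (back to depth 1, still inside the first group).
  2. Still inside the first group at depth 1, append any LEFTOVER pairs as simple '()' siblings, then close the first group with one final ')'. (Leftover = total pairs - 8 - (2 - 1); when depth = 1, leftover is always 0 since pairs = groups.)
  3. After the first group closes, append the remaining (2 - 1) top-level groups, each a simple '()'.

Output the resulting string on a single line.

Spec: pairs=9 depth=8 groups=2
Leftover pairs = 9 - 8 - (2-1) = 0
First group: deep chain of depth 8 + 0 sibling pairs
Remaining 1 groups: simple '()' each

Answer: (((((((())))))))()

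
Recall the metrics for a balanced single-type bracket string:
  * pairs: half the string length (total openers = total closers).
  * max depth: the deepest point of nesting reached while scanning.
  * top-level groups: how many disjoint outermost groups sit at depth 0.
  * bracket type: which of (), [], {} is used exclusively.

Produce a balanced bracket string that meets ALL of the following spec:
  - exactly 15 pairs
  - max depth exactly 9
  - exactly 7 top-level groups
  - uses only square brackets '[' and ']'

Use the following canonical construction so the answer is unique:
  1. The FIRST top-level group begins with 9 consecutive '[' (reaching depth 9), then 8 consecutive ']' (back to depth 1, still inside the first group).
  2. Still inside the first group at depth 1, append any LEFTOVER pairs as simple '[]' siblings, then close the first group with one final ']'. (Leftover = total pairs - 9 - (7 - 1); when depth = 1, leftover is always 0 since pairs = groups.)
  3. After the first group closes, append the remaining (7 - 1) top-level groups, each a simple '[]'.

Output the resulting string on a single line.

Answer: [[[[[[[[[]]]]]]]]][][][][][][]

Derivation:
Spec: pairs=15 depth=9 groups=7
Leftover pairs = 15 - 9 - (7-1) = 0
First group: deep chain of depth 9 + 0 sibling pairs
Remaining 6 groups: simple '[]' each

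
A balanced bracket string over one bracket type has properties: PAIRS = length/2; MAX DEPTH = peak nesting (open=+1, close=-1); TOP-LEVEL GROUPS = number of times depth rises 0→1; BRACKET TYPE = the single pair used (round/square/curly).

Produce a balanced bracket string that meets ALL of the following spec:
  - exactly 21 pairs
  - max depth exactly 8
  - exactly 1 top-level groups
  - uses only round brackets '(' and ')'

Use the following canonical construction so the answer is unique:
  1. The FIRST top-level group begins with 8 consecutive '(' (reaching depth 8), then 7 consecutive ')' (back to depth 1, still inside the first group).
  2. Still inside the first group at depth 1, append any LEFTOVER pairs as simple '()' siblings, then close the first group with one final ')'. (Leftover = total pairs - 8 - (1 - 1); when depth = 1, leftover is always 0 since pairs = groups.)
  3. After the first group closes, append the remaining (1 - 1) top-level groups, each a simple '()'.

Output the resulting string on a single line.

Spec: pairs=21 depth=8 groups=1
Leftover pairs = 21 - 8 - (1-1) = 13
First group: deep chain of depth 8 + 13 sibling pairs
Remaining 0 groups: simple '()' each

Answer: (((((((()))))))()()()()()()()()()()()()())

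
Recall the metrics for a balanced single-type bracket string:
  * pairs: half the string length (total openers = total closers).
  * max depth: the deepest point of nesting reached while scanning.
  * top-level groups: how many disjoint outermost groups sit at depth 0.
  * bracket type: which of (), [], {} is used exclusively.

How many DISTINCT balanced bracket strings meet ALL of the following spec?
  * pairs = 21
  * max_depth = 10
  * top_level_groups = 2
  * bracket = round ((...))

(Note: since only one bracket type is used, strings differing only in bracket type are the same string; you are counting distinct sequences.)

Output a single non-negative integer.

Answer: 338380580

Derivation:
Spec: pairs=21 depth=10 groups=2
Count(depth <= 10) = 6355623274
Count(depth <= 9) = 6017242694
Count(depth == 10) = 6355623274 - 6017242694 = 338380580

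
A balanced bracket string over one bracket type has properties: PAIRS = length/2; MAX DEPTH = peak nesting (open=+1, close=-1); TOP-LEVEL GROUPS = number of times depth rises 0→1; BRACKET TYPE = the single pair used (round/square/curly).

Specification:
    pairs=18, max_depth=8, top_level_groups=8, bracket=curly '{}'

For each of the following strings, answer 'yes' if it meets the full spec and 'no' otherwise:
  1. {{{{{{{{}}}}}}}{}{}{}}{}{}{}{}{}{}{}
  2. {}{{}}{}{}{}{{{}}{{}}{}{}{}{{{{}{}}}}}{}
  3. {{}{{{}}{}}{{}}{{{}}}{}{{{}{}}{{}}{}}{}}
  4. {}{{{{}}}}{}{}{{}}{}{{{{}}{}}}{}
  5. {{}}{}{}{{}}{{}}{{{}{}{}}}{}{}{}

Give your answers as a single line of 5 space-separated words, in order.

Answer: yes no no no no

Derivation:
String 1 '{{{{{{{{}}}}}}}{}{}{}}{}{}{}{}{}{}{}': depth seq [1 2 3 4 5 6 7 8 7 6 5 4 3 2 1 2 1 2 1 2 1 0 1 0 1 0 1 0 1 0 1 0 1 0 1 0]
  -> pairs=18 depth=8 groups=8 -> yes
String 2 '{}{{}}{}{}{}{{{}}{{}}{}{}{}{{{{}{}}}}}{}': depth seq [1 0 1 2 1 0 1 0 1 0 1 0 1 2 3 2 1 2 3 2 1 2 1 2 1 2 1 2 3 4 5 4 5 4 3 2 1 0 1 0]
  -> pairs=20 depth=5 groups=7 -> no
String 3 '{{}{{{}}{}}{{}}{{{}}}{}{{{}{}}{{}}{}}{}}': depth seq [1 2 1 2 3 4 3 2 3 2 1 2 3 2 1 2 3 4 3 2 1 2 1 2 3 4 3 4 3 2 3 4 3 2 3 2 1 2 1 0]
  -> pairs=20 depth=4 groups=1 -> no
String 4 '{}{{{{}}}}{}{}{{}}{}{{{{}}{}}}{}': depth seq [1 0 1 2 3 4 3 2 1 0 1 0 1 0 1 2 1 0 1 0 1 2 3 4 3 2 3 2 1 0 1 0]
  -> pairs=16 depth=4 groups=8 -> no
String 5 '{{}}{}{}{{}}{{}}{{{}{}{}}}{}{}{}': depth seq [1 2 1 0 1 0 1 0 1 2 1 0 1 2 1 0 1 2 3 2 3 2 3 2 1 0 1 0 1 0 1 0]
  -> pairs=16 depth=3 groups=9 -> no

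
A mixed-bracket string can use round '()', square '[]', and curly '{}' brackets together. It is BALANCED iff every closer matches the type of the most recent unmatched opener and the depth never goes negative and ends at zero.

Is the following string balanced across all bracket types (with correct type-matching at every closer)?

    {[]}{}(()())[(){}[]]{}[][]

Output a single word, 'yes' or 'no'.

Answer: yes

Derivation:
pos 0: push '{'; stack = {
pos 1: push '['; stack = {[
pos 2: ']' matches '['; pop; stack = {
pos 3: '}' matches '{'; pop; stack = (empty)
pos 4: push '{'; stack = {
pos 5: '}' matches '{'; pop; stack = (empty)
pos 6: push '('; stack = (
pos 7: push '('; stack = ((
pos 8: ')' matches '('; pop; stack = (
pos 9: push '('; stack = ((
pos 10: ')' matches '('; pop; stack = (
pos 11: ')' matches '('; pop; stack = (empty)
pos 12: push '['; stack = [
pos 13: push '('; stack = [(
pos 14: ')' matches '('; pop; stack = [
pos 15: push '{'; stack = [{
pos 16: '}' matches '{'; pop; stack = [
pos 17: push '['; stack = [[
pos 18: ']' matches '['; pop; stack = [
pos 19: ']' matches '['; pop; stack = (empty)
pos 20: push '{'; stack = {
pos 21: '}' matches '{'; pop; stack = (empty)
pos 22: push '['; stack = [
pos 23: ']' matches '['; pop; stack = (empty)
pos 24: push '['; stack = [
pos 25: ']' matches '['; pop; stack = (empty)
end: stack empty → VALID
Verdict: properly nested → yes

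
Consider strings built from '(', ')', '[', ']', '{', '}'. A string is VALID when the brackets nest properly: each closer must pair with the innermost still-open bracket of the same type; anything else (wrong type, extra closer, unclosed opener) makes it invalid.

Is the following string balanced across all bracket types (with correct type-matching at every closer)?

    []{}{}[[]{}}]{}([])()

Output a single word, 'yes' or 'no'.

Answer: no

Derivation:
pos 0: push '['; stack = [
pos 1: ']' matches '['; pop; stack = (empty)
pos 2: push '{'; stack = {
pos 3: '}' matches '{'; pop; stack = (empty)
pos 4: push '{'; stack = {
pos 5: '}' matches '{'; pop; stack = (empty)
pos 6: push '['; stack = [
pos 7: push '['; stack = [[
pos 8: ']' matches '['; pop; stack = [
pos 9: push '{'; stack = [{
pos 10: '}' matches '{'; pop; stack = [
pos 11: saw closer '}' but top of stack is '[' (expected ']') → INVALID
Verdict: type mismatch at position 11: '}' closes '[' → no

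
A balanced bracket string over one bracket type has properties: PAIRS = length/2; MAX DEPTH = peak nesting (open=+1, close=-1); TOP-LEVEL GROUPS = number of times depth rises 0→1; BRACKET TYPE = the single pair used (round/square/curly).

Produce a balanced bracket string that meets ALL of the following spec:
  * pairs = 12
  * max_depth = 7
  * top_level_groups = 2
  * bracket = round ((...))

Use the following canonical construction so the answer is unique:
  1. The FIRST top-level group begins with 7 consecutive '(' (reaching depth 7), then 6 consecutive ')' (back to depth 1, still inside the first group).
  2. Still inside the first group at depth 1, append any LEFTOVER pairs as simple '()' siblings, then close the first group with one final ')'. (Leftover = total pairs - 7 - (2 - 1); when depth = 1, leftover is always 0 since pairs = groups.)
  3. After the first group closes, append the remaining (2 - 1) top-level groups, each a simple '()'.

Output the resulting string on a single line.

Spec: pairs=12 depth=7 groups=2
Leftover pairs = 12 - 7 - (2-1) = 4
First group: deep chain of depth 7 + 4 sibling pairs
Remaining 1 groups: simple '()' each

Answer: ((((((())))))()()()())()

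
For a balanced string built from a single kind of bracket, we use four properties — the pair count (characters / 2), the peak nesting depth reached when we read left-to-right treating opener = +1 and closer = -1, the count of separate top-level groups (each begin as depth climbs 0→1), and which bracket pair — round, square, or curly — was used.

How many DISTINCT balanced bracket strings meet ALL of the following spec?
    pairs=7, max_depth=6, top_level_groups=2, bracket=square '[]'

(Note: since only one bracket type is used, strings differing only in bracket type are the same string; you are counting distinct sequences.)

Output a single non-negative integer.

Spec: pairs=7 depth=6 groups=2
Count(depth <= 6) = 132
Count(depth <= 5) = 130
Count(depth == 6) = 132 - 130 = 2

Answer: 2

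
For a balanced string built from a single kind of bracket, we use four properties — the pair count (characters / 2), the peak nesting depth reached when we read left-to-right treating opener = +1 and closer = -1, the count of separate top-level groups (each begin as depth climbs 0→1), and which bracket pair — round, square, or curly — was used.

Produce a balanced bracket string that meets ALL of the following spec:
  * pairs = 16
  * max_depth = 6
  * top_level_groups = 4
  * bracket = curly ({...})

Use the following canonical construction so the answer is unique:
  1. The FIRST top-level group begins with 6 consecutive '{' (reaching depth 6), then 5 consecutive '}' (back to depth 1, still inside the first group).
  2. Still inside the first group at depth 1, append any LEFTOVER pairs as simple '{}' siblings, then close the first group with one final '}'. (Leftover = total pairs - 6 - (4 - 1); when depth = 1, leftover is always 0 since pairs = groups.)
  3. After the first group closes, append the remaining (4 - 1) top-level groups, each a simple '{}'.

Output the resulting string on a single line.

Spec: pairs=16 depth=6 groups=4
Leftover pairs = 16 - 6 - (4-1) = 7
First group: deep chain of depth 6 + 7 sibling pairs
Remaining 3 groups: simple '{}' each

Answer: {{{{{{}}}}}{}{}{}{}{}{}{}}{}{}{}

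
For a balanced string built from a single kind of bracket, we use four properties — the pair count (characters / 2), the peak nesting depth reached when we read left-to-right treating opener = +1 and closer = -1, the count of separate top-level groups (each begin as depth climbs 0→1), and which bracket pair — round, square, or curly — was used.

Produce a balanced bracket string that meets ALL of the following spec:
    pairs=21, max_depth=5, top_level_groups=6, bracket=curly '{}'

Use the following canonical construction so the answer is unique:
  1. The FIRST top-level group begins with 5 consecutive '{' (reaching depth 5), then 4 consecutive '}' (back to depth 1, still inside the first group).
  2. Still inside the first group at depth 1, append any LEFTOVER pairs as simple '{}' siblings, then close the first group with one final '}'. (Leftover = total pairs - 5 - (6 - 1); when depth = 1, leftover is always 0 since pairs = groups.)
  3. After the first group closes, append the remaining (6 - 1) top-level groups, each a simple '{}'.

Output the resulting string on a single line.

Spec: pairs=21 depth=5 groups=6
Leftover pairs = 21 - 5 - (6-1) = 11
First group: deep chain of depth 5 + 11 sibling pairs
Remaining 5 groups: simple '{}' each

Answer: {{{{{}}}}{}{}{}{}{}{}{}{}{}{}{}}{}{}{}{}{}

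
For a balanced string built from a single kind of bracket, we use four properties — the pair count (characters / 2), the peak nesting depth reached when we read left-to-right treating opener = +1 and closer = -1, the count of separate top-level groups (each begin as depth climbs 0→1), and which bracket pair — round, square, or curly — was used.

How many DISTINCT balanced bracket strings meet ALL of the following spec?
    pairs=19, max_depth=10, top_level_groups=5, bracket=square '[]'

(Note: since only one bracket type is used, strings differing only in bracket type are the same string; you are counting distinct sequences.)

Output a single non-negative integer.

Spec: pairs=19 depth=10 groups=5
Count(depth <= 10) = 123929320
Count(depth <= 9) = 123389920
Count(depth == 10) = 123929320 - 123389920 = 539400

Answer: 539400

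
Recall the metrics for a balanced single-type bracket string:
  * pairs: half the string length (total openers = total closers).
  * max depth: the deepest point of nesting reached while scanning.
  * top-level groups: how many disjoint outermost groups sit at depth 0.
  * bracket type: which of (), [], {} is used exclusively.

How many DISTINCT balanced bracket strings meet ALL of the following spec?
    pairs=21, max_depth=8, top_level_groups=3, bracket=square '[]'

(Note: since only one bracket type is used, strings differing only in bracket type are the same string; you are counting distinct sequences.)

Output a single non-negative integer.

Answer: 675628482

Derivation:
Spec: pairs=21 depth=8 groups=3
Count(depth <= 8) = 4210016994
Count(depth <= 7) = 3534388512
Count(depth == 8) = 4210016994 - 3534388512 = 675628482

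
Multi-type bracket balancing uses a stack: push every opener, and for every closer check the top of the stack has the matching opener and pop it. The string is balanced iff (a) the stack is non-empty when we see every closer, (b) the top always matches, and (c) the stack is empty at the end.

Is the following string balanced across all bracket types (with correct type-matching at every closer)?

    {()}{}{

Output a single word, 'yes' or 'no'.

Answer: no

Derivation:
pos 0: push '{'; stack = {
pos 1: push '('; stack = {(
pos 2: ')' matches '('; pop; stack = {
pos 3: '}' matches '{'; pop; stack = (empty)
pos 4: push '{'; stack = {
pos 5: '}' matches '{'; pop; stack = (empty)
pos 6: push '{'; stack = {
end: stack still non-empty ({) → INVALID
Verdict: unclosed openers at end: { → no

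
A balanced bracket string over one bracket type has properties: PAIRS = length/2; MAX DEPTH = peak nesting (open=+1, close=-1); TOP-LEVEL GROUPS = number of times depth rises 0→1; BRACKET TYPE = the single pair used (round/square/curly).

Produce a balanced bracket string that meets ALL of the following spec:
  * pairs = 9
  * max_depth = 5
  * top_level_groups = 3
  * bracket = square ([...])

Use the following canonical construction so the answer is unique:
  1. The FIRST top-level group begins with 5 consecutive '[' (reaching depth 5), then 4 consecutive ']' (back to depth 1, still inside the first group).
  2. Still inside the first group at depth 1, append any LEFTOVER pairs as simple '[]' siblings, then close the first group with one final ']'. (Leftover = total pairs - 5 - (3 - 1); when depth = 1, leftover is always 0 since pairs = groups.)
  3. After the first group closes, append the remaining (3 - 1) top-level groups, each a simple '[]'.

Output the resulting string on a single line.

Spec: pairs=9 depth=5 groups=3
Leftover pairs = 9 - 5 - (3-1) = 2
First group: deep chain of depth 5 + 2 sibling pairs
Remaining 2 groups: simple '[]' each

Answer: [[[[[]]]][][]][][]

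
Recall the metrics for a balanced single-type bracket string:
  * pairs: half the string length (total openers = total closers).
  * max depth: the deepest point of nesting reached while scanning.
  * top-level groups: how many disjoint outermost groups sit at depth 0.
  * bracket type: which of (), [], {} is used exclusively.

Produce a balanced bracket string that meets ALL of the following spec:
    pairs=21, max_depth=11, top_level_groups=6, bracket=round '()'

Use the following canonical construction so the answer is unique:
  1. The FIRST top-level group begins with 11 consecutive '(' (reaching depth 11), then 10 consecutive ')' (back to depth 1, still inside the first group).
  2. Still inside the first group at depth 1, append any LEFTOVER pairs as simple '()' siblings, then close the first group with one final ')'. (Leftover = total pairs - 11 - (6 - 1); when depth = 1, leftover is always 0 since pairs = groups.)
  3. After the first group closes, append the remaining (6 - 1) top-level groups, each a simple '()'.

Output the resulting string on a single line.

Answer: ((((((((((())))))))))()()()()())()()()()()

Derivation:
Spec: pairs=21 depth=11 groups=6
Leftover pairs = 21 - 11 - (6-1) = 5
First group: deep chain of depth 11 + 5 sibling pairs
Remaining 5 groups: simple '()' each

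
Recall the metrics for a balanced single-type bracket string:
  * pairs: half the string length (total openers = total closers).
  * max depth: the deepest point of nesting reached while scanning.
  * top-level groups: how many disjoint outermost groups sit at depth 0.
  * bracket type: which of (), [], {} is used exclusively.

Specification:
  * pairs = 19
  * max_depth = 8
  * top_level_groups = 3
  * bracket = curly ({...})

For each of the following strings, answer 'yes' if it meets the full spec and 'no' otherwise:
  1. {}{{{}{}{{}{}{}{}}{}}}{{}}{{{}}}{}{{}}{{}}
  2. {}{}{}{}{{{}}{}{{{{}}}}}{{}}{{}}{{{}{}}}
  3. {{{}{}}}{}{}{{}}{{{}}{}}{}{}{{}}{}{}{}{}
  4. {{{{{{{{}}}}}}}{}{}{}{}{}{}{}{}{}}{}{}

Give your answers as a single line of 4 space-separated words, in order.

String 1 '{}{{{}{}{{}{}{}{}}{}}}{{}}{{{}}}{}{{}}{{}}': depth seq [1 0 1 2 3 2 3 2 3 4 3 4 3 4 3 4 3 2 3 2 1 0 1 2 1 0 1 2 3 2 1 0 1 0 1 2 1 0 1 2 1 0]
  -> pairs=21 depth=4 groups=7 -> no
String 2 '{}{}{}{}{{{}}{}{{{{}}}}}{{}}{{}}{{{}{}}}': depth seq [1 0 1 0 1 0 1 0 1 2 3 2 1 2 1 2 3 4 5 4 3 2 1 0 1 2 1 0 1 2 1 0 1 2 3 2 3 2 1 0]
  -> pairs=20 depth=5 groups=8 -> no
String 3 '{{{}{}}}{}{}{{}}{{{}}{}}{}{}{{}}{}{}{}{}': depth seq [1 2 3 2 3 2 1 0 1 0 1 0 1 2 1 0 1 2 3 2 1 2 1 0 1 0 1 0 1 2 1 0 1 0 1 0 1 0 1 0]
  -> pairs=20 depth=3 groups=12 -> no
String 4 '{{{{{{{{}}}}}}}{}{}{}{}{}{}{}{}{}}{}{}': depth seq [1 2 3 4 5 6 7 8 7 6 5 4 3 2 1 2 1 2 1 2 1 2 1 2 1 2 1 2 1 2 1 2 1 0 1 0 1 0]
  -> pairs=19 depth=8 groups=3 -> yes

Answer: no no no yes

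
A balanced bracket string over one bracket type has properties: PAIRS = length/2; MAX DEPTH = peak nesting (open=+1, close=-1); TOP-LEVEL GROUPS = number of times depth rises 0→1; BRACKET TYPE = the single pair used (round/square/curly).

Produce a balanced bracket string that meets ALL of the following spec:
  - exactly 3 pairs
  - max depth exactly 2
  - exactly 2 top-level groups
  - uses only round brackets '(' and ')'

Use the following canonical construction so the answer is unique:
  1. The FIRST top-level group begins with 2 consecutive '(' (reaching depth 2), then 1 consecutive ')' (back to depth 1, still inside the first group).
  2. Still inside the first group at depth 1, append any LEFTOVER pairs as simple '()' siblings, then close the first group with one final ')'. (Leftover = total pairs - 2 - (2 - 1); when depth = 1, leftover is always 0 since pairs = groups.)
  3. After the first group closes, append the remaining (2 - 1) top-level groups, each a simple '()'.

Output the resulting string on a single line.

Spec: pairs=3 depth=2 groups=2
Leftover pairs = 3 - 2 - (2-1) = 0
First group: deep chain of depth 2 + 0 sibling pairs
Remaining 1 groups: simple '()' each

Answer: (())()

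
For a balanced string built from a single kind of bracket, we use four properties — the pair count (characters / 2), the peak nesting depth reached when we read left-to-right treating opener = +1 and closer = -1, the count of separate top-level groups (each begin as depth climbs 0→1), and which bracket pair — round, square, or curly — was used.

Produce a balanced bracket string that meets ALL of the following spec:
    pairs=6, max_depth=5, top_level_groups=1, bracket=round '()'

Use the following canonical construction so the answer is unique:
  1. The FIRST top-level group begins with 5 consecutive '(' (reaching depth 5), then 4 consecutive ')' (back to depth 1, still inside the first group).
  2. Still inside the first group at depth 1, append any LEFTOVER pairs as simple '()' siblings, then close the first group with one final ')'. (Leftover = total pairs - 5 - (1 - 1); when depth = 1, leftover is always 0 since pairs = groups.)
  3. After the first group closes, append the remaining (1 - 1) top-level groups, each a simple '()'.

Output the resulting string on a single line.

Spec: pairs=6 depth=5 groups=1
Leftover pairs = 6 - 5 - (1-1) = 1
First group: deep chain of depth 5 + 1 sibling pairs
Remaining 0 groups: simple '()' each

Answer: ((((())))())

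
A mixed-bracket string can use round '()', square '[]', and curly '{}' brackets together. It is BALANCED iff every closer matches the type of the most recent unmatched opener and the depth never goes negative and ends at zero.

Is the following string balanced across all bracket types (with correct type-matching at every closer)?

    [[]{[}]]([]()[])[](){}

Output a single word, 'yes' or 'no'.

pos 0: push '['; stack = [
pos 1: push '['; stack = [[
pos 2: ']' matches '['; pop; stack = [
pos 3: push '{'; stack = [{
pos 4: push '['; stack = [{[
pos 5: saw closer '}' but top of stack is '[' (expected ']') → INVALID
Verdict: type mismatch at position 5: '}' closes '[' → no

Answer: no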